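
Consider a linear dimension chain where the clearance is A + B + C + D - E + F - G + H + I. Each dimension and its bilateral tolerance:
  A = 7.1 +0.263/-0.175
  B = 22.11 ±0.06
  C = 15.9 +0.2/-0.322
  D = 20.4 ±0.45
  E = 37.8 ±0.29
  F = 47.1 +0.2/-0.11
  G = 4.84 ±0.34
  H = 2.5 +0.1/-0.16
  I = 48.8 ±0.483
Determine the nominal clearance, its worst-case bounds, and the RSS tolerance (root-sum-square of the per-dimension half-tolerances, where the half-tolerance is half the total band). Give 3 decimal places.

Stack each dimension's contribution:
  +A: nom +7.100 → Σnom=7.100; wc +0.263/-0.175 → slack +0.263/-0.175; half-tol=0.219, Σhalf²=0.047961
  +B: nom +22.110 → Σnom=29.210; wc +0.060/-0.060 → slack +0.323/-0.235; half-tol=0.060, Σhalf²=0.051561
  +C: nom +15.900 → Σnom=45.110; wc +0.200/-0.322 → slack +0.523/-0.557; half-tol=0.261, Σhalf²=0.119682
  +D: nom +20.400 → Σnom=65.510; wc +0.450/-0.450 → slack +0.973/-1.007; half-tol=0.450, Σhalf²=0.322182
  -E: nom -37.800 → Σnom=27.710; wc +0.290/-0.290 → slack +1.263/-1.297; half-tol=0.290, Σhalf²=0.406282
  +F: nom +47.100 → Σnom=74.810; wc +0.200/-0.110 → slack +1.463/-1.407; half-tol=0.155, Σhalf²=0.430307
  -G: nom -4.840 → Σnom=69.970; wc +0.340/-0.340 → slack +1.803/-1.747; half-tol=0.340, Σhalf²=0.545907
  +H: nom +2.500 → Σnom=72.470; wc +0.100/-0.160 → slack +1.903/-1.907; half-tol=0.130, Σhalf²=0.562807
  +I: nom +48.800 → Σnom=121.270; wc +0.483/-0.483 → slack +2.386/-2.390; half-tol=0.483, Σhalf²=0.796096
Nominal = 121.270. Worst-case = [121.270 - 2.390, 121.270 + 2.386] = [118.880, 123.656]. RSS = √0.796096 = 0.892.

nominal=121.270 wc=[118.880,123.656] rss=0.892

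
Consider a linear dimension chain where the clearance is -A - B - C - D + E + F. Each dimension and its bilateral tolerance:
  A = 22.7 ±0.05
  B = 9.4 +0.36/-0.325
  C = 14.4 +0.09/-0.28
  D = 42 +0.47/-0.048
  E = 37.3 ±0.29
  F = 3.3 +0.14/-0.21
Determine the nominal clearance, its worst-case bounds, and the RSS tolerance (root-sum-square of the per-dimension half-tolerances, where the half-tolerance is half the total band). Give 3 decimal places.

nominal=-47.900 wc=[-49.370,-46.767] rss=0.580

Stack each dimension's contribution:
  -A: nom -22.700 → Σnom=-22.700; wc +0.050/-0.050 → slack +0.050/-0.050; half-tol=0.050, Σhalf²=0.002500
  -B: nom -9.400 → Σnom=-32.100; wc +0.325/-0.360 → slack +0.375/-0.410; half-tol=0.343, Σhalf²=0.119806
  -C: nom -14.400 → Σnom=-46.500; wc +0.280/-0.090 → slack +0.655/-0.500; half-tol=0.185, Σhalf²=0.154031
  -D: nom -42.000 → Σnom=-88.500; wc +0.048/-0.470 → slack +0.703/-0.970; half-tol=0.259, Σhalf²=0.221112
  +E: nom +37.300 → Σnom=-51.200; wc +0.290/-0.290 → slack +0.993/-1.260; half-tol=0.290, Σhalf²=0.305212
  +F: nom +3.300 → Σnom=-47.900; wc +0.140/-0.210 → slack +1.133/-1.470; half-tol=0.175, Σhalf²=0.335837
Nominal = -47.900. Worst-case = [-47.900 - 1.470, -47.900 + 1.133] = [-49.370, -46.767]. RSS = √0.335837 = 0.580.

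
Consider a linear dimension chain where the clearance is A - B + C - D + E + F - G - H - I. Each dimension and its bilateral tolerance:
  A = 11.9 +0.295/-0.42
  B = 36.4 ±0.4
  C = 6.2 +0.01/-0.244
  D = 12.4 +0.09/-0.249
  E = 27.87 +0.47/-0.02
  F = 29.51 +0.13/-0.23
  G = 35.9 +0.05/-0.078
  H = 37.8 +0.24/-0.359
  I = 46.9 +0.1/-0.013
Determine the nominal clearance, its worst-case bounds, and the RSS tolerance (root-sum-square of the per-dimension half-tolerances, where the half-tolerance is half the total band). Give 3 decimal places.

Stack each dimension's contribution:
  +A: nom +11.900 → Σnom=11.900; wc +0.295/-0.420 → slack +0.295/-0.420; half-tol=0.357, Σhalf²=0.127806
  -B: nom -36.400 → Σnom=-24.500; wc +0.400/-0.400 → slack +0.695/-0.820; half-tol=0.400, Σhalf²=0.287806
  +C: nom +6.200 → Σnom=-18.300; wc +0.010/-0.244 → slack +0.705/-1.064; half-tol=0.127, Σhalf²=0.303935
  -D: nom -12.400 → Σnom=-30.700; wc +0.249/-0.090 → slack +0.954/-1.154; half-tol=0.169, Σhalf²=0.332666
  +E: nom +27.870 → Σnom=-2.830; wc +0.470/-0.020 → slack +1.424/-1.174; half-tol=0.245, Σhalf²=0.392691
  +F: nom +29.510 → Σnom=26.680; wc +0.130/-0.230 → slack +1.554/-1.404; half-tol=0.180, Σhalf²=0.425091
  -G: nom -35.900 → Σnom=-9.220; wc +0.078/-0.050 → slack +1.632/-1.454; half-tol=0.064, Σhalf²=0.429187
  -H: nom -37.800 → Σnom=-47.020; wc +0.359/-0.240 → slack +1.991/-1.694; half-tol=0.299, Σhalf²=0.518887
  -I: nom -46.900 → Σnom=-93.920; wc +0.013/-0.100 → slack +2.004/-1.794; half-tol=0.057, Σhalf²=0.522079
Nominal = -93.920. Worst-case = [-93.920 - 1.794, -93.920 + 2.004] = [-95.714, -91.916]. RSS = √0.522079 = 0.723.

nominal=-93.920 wc=[-95.714,-91.916] rss=0.723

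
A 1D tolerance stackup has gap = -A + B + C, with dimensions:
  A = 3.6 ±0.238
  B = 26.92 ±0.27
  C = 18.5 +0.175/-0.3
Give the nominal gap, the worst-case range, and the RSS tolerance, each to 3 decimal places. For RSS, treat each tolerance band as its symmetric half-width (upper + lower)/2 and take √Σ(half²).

Stack each dimension's contribution:
  -A: nom -3.600 → Σnom=-3.600; wc +0.238/-0.238 → slack +0.238/-0.238; half-tol=0.238, Σhalf²=0.056644
  +B: nom +26.920 → Σnom=23.320; wc +0.270/-0.270 → slack +0.508/-0.508; half-tol=0.270, Σhalf²=0.129544
  +C: nom +18.500 → Σnom=41.820; wc +0.175/-0.300 → slack +0.683/-0.808; half-tol=0.237, Σhalf²=0.185950
Nominal = 41.820. Worst-case = [41.820 - 0.808, 41.820 + 0.683] = [41.012, 42.503]. RSS = √0.185950 = 0.431.

nominal=41.820 wc=[41.012,42.503] rss=0.431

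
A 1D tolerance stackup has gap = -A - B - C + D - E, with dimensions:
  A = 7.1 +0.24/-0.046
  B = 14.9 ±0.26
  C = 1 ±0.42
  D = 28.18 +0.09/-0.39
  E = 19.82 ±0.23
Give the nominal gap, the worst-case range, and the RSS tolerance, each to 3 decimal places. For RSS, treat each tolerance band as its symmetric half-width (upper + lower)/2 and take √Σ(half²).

Stack each dimension's contribution:
  -A: nom -7.100 → Σnom=-7.100; wc +0.046/-0.240 → slack +0.046/-0.240; half-tol=0.143, Σhalf²=0.020449
  -B: nom -14.900 → Σnom=-22.000; wc +0.260/-0.260 → slack +0.306/-0.500; half-tol=0.260, Σhalf²=0.088049
  -C: nom -1.000 → Σnom=-23.000; wc +0.420/-0.420 → slack +0.726/-0.920; half-tol=0.420, Σhalf²=0.264449
  +D: nom +28.180 → Σnom=5.180; wc +0.090/-0.390 → slack +0.816/-1.310; half-tol=0.240, Σhalf²=0.322049
  -E: nom -19.820 → Σnom=-14.640; wc +0.230/-0.230 → slack +1.046/-1.540; half-tol=0.230, Σhalf²=0.374949
Nominal = -14.640. Worst-case = [-14.640 - 1.540, -14.640 + 1.046] = [-16.180, -13.594]. RSS = √0.374949 = 0.612.

nominal=-14.640 wc=[-16.180,-13.594] rss=0.612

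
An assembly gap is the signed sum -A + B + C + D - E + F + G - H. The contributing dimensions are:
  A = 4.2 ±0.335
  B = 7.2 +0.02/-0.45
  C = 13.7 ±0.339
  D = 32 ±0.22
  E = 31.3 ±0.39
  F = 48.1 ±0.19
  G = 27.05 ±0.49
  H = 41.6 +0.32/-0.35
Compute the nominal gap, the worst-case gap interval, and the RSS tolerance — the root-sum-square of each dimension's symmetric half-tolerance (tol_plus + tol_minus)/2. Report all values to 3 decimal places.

Stack each dimension's contribution:
  -A: nom -4.200 → Σnom=-4.200; wc +0.335/-0.335 → slack +0.335/-0.335; half-tol=0.335, Σhalf²=0.112225
  +B: nom +7.200 → Σnom=3.000; wc +0.020/-0.450 → slack +0.355/-0.785; half-tol=0.235, Σhalf²=0.167450
  +C: nom +13.700 → Σnom=16.700; wc +0.339/-0.339 → slack +0.694/-1.124; half-tol=0.339, Σhalf²=0.282371
  +D: nom +32.000 → Σnom=48.700; wc +0.220/-0.220 → slack +0.914/-1.344; half-tol=0.220, Σhalf²=0.330771
  -E: nom -31.300 → Σnom=17.400; wc +0.390/-0.390 → slack +1.304/-1.734; half-tol=0.390, Σhalf²=0.482871
  +F: nom +48.100 → Σnom=65.500; wc +0.190/-0.190 → slack +1.494/-1.924; half-tol=0.190, Σhalf²=0.518971
  +G: nom +27.050 → Σnom=92.550; wc +0.490/-0.490 → slack +1.984/-2.414; half-tol=0.490, Σhalf²=0.759071
  -H: nom -41.600 → Σnom=50.950; wc +0.350/-0.320 → slack +2.334/-2.734; half-tol=0.335, Σhalf²=0.871296
Nominal = 50.950. Worst-case = [50.950 - 2.734, 50.950 + 2.334] = [48.216, 53.284]. RSS = √0.871296 = 0.933.

nominal=50.950 wc=[48.216,53.284] rss=0.933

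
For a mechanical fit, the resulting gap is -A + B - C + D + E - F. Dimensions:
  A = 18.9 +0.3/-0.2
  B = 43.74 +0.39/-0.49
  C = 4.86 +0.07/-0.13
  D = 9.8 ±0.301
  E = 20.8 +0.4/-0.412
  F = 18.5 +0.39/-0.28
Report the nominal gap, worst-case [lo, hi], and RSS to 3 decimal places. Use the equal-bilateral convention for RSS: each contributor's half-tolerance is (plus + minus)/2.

nominal=32.080 wc=[30.117,33.781] rss=0.796

Stack each dimension's contribution:
  -A: nom -18.900 → Σnom=-18.900; wc +0.200/-0.300 → slack +0.200/-0.300; half-tol=0.250, Σhalf²=0.062500
  +B: nom +43.740 → Σnom=24.840; wc +0.390/-0.490 → slack +0.590/-0.790; half-tol=0.440, Σhalf²=0.256100
  -C: nom -4.860 → Σnom=19.980; wc +0.130/-0.070 → slack +0.720/-0.860; half-tol=0.100, Σhalf²=0.266100
  +D: nom +9.800 → Σnom=29.780; wc +0.301/-0.301 → slack +1.021/-1.161; half-tol=0.301, Σhalf²=0.356701
  +E: nom +20.800 → Σnom=50.580; wc +0.400/-0.412 → slack +1.421/-1.573; half-tol=0.406, Σhalf²=0.521537
  -F: nom -18.500 → Σnom=32.080; wc +0.280/-0.390 → slack +1.701/-1.963; half-tol=0.335, Σhalf²=0.633762
Nominal = 32.080. Worst-case = [32.080 - 1.963, 32.080 + 1.701] = [30.117, 33.781]. RSS = √0.633762 = 0.796.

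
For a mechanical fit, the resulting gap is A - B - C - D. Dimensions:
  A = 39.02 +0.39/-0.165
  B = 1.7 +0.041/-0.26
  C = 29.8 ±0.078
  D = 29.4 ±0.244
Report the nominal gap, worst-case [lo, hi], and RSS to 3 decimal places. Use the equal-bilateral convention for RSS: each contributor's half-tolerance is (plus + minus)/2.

Stack each dimension's contribution:
  +A: nom +39.020 → Σnom=39.020; wc +0.390/-0.165 → slack +0.390/-0.165; half-tol=0.278, Σhalf²=0.077006
  -B: nom -1.700 → Σnom=37.320; wc +0.260/-0.041 → slack +0.650/-0.206; half-tol=0.150, Σhalf²=0.099657
  -C: nom -29.800 → Σnom=7.520; wc +0.078/-0.078 → slack +0.728/-0.284; half-tol=0.078, Σhalf²=0.105741
  -D: nom -29.400 → Σnom=-21.880; wc +0.244/-0.244 → slack +0.972/-0.528; half-tol=0.244, Σhalf²=0.165277
Nominal = -21.880. Worst-case = [-21.880 - 0.528, -21.880 + 0.972] = [-22.408, -20.908]. RSS = √0.165277 = 0.407.

nominal=-21.880 wc=[-22.408,-20.908] rss=0.407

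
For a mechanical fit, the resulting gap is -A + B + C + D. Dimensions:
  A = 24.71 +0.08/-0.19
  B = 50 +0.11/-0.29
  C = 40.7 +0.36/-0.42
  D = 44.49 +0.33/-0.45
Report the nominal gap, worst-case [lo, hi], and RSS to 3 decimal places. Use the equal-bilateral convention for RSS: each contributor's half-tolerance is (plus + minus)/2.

nominal=110.480 wc=[109.240,111.470] rss=0.602

Stack each dimension's contribution:
  -A: nom -24.710 → Σnom=-24.710; wc +0.190/-0.080 → slack +0.190/-0.080; half-tol=0.135, Σhalf²=0.018225
  +B: nom +50.000 → Σnom=25.290; wc +0.110/-0.290 → slack +0.300/-0.370; half-tol=0.200, Σhalf²=0.058225
  +C: nom +40.700 → Σnom=65.990; wc +0.360/-0.420 → slack +0.660/-0.790; half-tol=0.390, Σhalf²=0.210325
  +D: nom +44.490 → Σnom=110.480; wc +0.330/-0.450 → slack +0.990/-1.240; half-tol=0.390, Σhalf²=0.362425
Nominal = 110.480. Worst-case = [110.480 - 1.240, 110.480 + 0.990] = [109.240, 111.470]. RSS = √0.362425 = 0.602.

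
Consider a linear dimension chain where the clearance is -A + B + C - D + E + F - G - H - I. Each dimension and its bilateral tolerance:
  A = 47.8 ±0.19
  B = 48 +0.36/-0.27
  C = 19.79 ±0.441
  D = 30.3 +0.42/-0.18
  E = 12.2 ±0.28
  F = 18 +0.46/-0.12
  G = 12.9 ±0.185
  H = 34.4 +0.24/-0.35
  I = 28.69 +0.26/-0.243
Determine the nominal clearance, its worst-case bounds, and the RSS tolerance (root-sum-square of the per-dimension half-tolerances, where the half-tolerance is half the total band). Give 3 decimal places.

nominal=-56.100 wc=[-58.506,-53.411] rss=0.876

Stack each dimension's contribution:
  -A: nom -47.800 → Σnom=-47.800; wc +0.190/-0.190 → slack +0.190/-0.190; half-tol=0.190, Σhalf²=0.036100
  +B: nom +48.000 → Σnom=0.200; wc +0.360/-0.270 → slack +0.550/-0.460; half-tol=0.315, Σhalf²=0.135325
  +C: nom +19.790 → Σnom=19.990; wc +0.441/-0.441 → slack +0.991/-0.901; half-tol=0.441, Σhalf²=0.329806
  -D: nom -30.300 → Σnom=-10.310; wc +0.180/-0.420 → slack +1.171/-1.321; half-tol=0.300, Σhalf²=0.419806
  +E: nom +12.200 → Σnom=1.890; wc +0.280/-0.280 → slack +1.451/-1.601; half-tol=0.280, Σhalf²=0.498206
  +F: nom +18.000 → Σnom=19.890; wc +0.460/-0.120 → slack +1.911/-1.721; half-tol=0.290, Σhalf²=0.582306
  -G: nom -12.900 → Σnom=6.990; wc +0.185/-0.185 → slack +2.096/-1.906; half-tol=0.185, Σhalf²=0.616531
  -H: nom -34.400 → Σnom=-27.410; wc +0.350/-0.240 → slack +2.446/-2.146; half-tol=0.295, Σhalf²=0.703556
  -I: nom -28.690 → Σnom=-56.100; wc +0.243/-0.260 → slack +2.689/-2.406; half-tol=0.252, Σhalf²=0.766808
Nominal = -56.100. Worst-case = [-56.100 - 2.406, -56.100 + 2.689] = [-58.506, -53.411]. RSS = √0.766808 = 0.876.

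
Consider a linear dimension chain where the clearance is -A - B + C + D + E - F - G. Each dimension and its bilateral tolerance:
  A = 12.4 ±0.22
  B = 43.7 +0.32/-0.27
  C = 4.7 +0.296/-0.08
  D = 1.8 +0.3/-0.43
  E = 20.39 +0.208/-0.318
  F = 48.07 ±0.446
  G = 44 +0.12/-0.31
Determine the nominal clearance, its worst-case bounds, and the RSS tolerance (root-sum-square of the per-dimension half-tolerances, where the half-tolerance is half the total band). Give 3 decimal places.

nominal=-121.280 wc=[-123.214,-119.230] rss=0.786

Stack each dimension's contribution:
  -A: nom -12.400 → Σnom=-12.400; wc +0.220/-0.220 → slack +0.220/-0.220; half-tol=0.220, Σhalf²=0.048400
  -B: nom -43.700 → Σnom=-56.100; wc +0.270/-0.320 → slack +0.490/-0.540; half-tol=0.295, Σhalf²=0.135425
  +C: nom +4.700 → Σnom=-51.400; wc +0.296/-0.080 → slack +0.786/-0.620; half-tol=0.188, Σhalf²=0.170769
  +D: nom +1.800 → Σnom=-49.600; wc +0.300/-0.430 → slack +1.086/-1.050; half-tol=0.365, Σhalf²=0.303994
  +E: nom +20.390 → Σnom=-29.210; wc +0.208/-0.318 → slack +1.294/-1.368; half-tol=0.263, Σhalf²=0.373163
  -F: nom -48.070 → Σnom=-77.280; wc +0.446/-0.446 → slack +1.740/-1.814; half-tol=0.446, Σhalf²=0.572079
  -G: nom -44.000 → Σnom=-121.280; wc +0.310/-0.120 → slack +2.050/-1.934; half-tol=0.215, Σhalf²=0.618304
Nominal = -121.280. Worst-case = [-121.280 - 1.934, -121.280 + 2.050] = [-123.214, -119.230]. RSS = √0.618304 = 0.786.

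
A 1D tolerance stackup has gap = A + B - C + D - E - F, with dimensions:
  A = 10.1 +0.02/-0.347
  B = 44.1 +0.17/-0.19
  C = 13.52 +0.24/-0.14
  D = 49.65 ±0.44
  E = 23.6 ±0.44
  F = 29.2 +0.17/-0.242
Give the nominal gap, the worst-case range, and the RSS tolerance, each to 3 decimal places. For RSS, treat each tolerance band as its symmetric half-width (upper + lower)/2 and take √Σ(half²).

nominal=37.530 wc=[35.703,38.982] rss=0.729

Stack each dimension's contribution:
  +A: nom +10.100 → Σnom=10.100; wc +0.020/-0.347 → slack +0.020/-0.347; half-tol=0.183, Σhalf²=0.033672
  +B: nom +44.100 → Σnom=54.200; wc +0.170/-0.190 → slack +0.190/-0.537; half-tol=0.180, Σhalf²=0.066072
  -C: nom -13.520 → Σnom=40.680; wc +0.140/-0.240 → slack +0.330/-0.777; half-tol=0.190, Σhalf²=0.102172
  +D: nom +49.650 → Σnom=90.330; wc +0.440/-0.440 → slack +0.770/-1.217; half-tol=0.440, Σhalf²=0.295772
  -E: nom -23.600 → Σnom=66.730; wc +0.440/-0.440 → slack +1.210/-1.657; half-tol=0.440, Σhalf²=0.489372
  -F: nom -29.200 → Σnom=37.530; wc +0.242/-0.170 → slack +1.452/-1.827; half-tol=0.206, Σhalf²=0.531808
Nominal = 37.530. Worst-case = [37.530 - 1.827, 37.530 + 1.452] = [35.703, 38.982]. RSS = √0.531808 = 0.729.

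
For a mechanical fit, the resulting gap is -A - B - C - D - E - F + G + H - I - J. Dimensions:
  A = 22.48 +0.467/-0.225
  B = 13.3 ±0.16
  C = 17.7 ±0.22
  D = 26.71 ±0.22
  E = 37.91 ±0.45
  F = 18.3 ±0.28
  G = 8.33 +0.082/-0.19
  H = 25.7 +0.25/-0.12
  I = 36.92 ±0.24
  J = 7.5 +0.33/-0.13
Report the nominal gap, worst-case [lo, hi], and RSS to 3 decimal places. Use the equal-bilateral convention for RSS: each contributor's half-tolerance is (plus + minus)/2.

nominal=-146.790 wc=[-149.467,-144.533] rss=0.828

Stack each dimension's contribution:
  -A: nom -22.480 → Σnom=-22.480; wc +0.225/-0.467 → slack +0.225/-0.467; half-tol=0.346, Σhalf²=0.119716
  -B: nom -13.300 → Σnom=-35.780; wc +0.160/-0.160 → slack +0.385/-0.627; half-tol=0.160, Σhalf²=0.145316
  -C: nom -17.700 → Σnom=-53.480; wc +0.220/-0.220 → slack +0.605/-0.847; half-tol=0.220, Σhalf²=0.193716
  -D: nom -26.710 → Σnom=-80.190; wc +0.220/-0.220 → slack +0.825/-1.067; half-tol=0.220, Σhalf²=0.242116
  -E: nom -37.910 → Σnom=-118.100; wc +0.450/-0.450 → slack +1.275/-1.517; half-tol=0.450, Σhalf²=0.444616
  -F: nom -18.300 → Σnom=-136.400; wc +0.280/-0.280 → slack +1.555/-1.797; half-tol=0.280, Σhalf²=0.523016
  +G: nom +8.330 → Σnom=-128.070; wc +0.082/-0.190 → slack +1.637/-1.987; half-tol=0.136, Σhalf²=0.541512
  +H: nom +25.700 → Σnom=-102.370; wc +0.250/-0.120 → slack +1.887/-2.107; half-tol=0.185, Σhalf²=0.575737
  -I: nom -36.920 → Σnom=-139.290; wc +0.240/-0.240 → slack +2.127/-2.347; half-tol=0.240, Σhalf²=0.633337
  -J: nom -7.500 → Σnom=-146.790; wc +0.130/-0.330 → slack +2.257/-2.677; half-tol=0.230, Σhalf²=0.686237
Nominal = -146.790. Worst-case = [-146.790 - 2.677, -146.790 + 2.257] = [-149.467, -144.533]. RSS = √0.686237 = 0.828.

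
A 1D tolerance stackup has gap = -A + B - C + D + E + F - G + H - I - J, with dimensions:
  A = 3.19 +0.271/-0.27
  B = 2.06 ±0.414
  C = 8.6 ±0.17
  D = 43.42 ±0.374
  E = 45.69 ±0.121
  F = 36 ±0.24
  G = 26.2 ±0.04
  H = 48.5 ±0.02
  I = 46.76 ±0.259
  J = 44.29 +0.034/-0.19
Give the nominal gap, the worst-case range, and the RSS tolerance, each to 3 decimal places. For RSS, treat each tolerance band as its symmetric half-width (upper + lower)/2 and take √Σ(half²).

nominal=46.630 wc=[44.687,48.728] rss=0.753

Stack each dimension's contribution:
  -A: nom -3.190 → Σnom=-3.190; wc +0.270/-0.271 → slack +0.270/-0.271; half-tol=0.271, Σhalf²=0.073170
  +B: nom +2.060 → Σnom=-1.130; wc +0.414/-0.414 → slack +0.684/-0.685; half-tol=0.414, Σhalf²=0.244566
  -C: nom -8.600 → Σnom=-9.730; wc +0.170/-0.170 → slack +0.854/-0.855; half-tol=0.170, Σhalf²=0.273466
  +D: nom +43.420 → Σnom=33.690; wc +0.374/-0.374 → slack +1.228/-1.229; half-tol=0.374, Σhalf²=0.413342
  +E: nom +45.690 → Σnom=79.380; wc +0.121/-0.121 → slack +1.349/-1.350; half-tol=0.121, Σhalf²=0.427983
  +F: nom +36.000 → Σnom=115.380; wc +0.240/-0.240 → slack +1.589/-1.590; half-tol=0.240, Σhalf²=0.485583
  -G: nom -26.200 → Σnom=89.180; wc +0.040/-0.040 → slack +1.629/-1.630; half-tol=0.040, Σhalf²=0.487183
  +H: nom +48.500 → Σnom=137.680; wc +0.020/-0.020 → slack +1.649/-1.650; half-tol=0.020, Σhalf²=0.487583
  -I: nom -46.760 → Σnom=90.920; wc +0.259/-0.259 → slack +1.908/-1.909; half-tol=0.259, Σhalf²=0.554664
  -J: nom -44.290 → Σnom=46.630; wc +0.190/-0.034 → slack +2.098/-1.943; half-tol=0.112, Σhalf²=0.567208
Nominal = 46.630. Worst-case = [46.630 - 1.943, 46.630 + 2.098] = [44.687, 48.728]. RSS = √0.567208 = 0.753.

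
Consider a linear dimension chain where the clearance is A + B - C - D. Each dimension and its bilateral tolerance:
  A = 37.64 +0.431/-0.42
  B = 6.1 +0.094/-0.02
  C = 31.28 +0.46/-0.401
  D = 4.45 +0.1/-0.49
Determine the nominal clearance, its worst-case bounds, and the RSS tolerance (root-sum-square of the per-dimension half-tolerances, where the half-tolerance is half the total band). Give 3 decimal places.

nominal=8.010 wc=[7.010,9.426] rss=0.676

Stack each dimension's contribution:
  +A: nom +37.640 → Σnom=37.640; wc +0.431/-0.420 → slack +0.431/-0.420; half-tol=0.425, Σhalf²=0.181050
  +B: nom +6.100 → Σnom=43.740; wc +0.094/-0.020 → slack +0.525/-0.440; half-tol=0.057, Σhalf²=0.184299
  -C: nom -31.280 → Σnom=12.460; wc +0.401/-0.460 → slack +0.926/-0.900; half-tol=0.430, Σhalf²=0.369629
  -D: nom -4.450 → Σnom=8.010; wc +0.490/-0.100 → slack +1.416/-1.000; half-tol=0.295, Σhalf²=0.456654
Nominal = 8.010. Worst-case = [8.010 - 1.000, 8.010 + 1.416] = [7.010, 9.426]. RSS = √0.456654 = 0.676.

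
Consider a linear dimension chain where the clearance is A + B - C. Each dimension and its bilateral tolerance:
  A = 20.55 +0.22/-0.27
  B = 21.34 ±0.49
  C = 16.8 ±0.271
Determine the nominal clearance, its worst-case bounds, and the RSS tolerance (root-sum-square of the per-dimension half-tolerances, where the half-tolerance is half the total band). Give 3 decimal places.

nominal=25.090 wc=[24.059,26.071] rss=0.611

Stack each dimension's contribution:
  +A: nom +20.550 → Σnom=20.550; wc +0.220/-0.270 → slack +0.220/-0.270; half-tol=0.245, Σhalf²=0.060025
  +B: nom +21.340 → Σnom=41.890; wc +0.490/-0.490 → slack +0.710/-0.760; half-tol=0.490, Σhalf²=0.300125
  -C: nom -16.800 → Σnom=25.090; wc +0.271/-0.271 → slack +0.981/-1.031; half-tol=0.271, Σhalf²=0.373566
Nominal = 25.090. Worst-case = [25.090 - 1.031, 25.090 + 0.981] = [24.059, 26.071]. RSS = √0.373566 = 0.611.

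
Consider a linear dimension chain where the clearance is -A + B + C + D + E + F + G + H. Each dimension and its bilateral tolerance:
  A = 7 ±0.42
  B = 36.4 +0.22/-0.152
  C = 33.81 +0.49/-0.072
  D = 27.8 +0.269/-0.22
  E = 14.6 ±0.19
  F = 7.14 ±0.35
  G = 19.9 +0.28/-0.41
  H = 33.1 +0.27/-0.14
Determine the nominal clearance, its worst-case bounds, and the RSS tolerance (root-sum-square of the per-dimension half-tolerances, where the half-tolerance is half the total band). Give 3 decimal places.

nominal=165.750 wc=[163.796,168.239] rss=0.818

Stack each dimension's contribution:
  -A: nom -7.000 → Σnom=-7.000; wc +0.420/-0.420 → slack +0.420/-0.420; half-tol=0.420, Σhalf²=0.176400
  +B: nom +36.400 → Σnom=29.400; wc +0.220/-0.152 → slack +0.640/-0.572; half-tol=0.186, Σhalf²=0.210996
  +C: nom +33.810 → Σnom=63.210; wc +0.490/-0.072 → slack +1.130/-0.644; half-tol=0.281, Σhalf²=0.289957
  +D: nom +27.800 → Σnom=91.010; wc +0.269/-0.220 → slack +1.399/-0.864; half-tol=0.244, Σhalf²=0.349737
  +E: nom +14.600 → Σnom=105.610; wc +0.190/-0.190 → slack +1.589/-1.054; half-tol=0.190, Σhalf²=0.385837
  +F: nom +7.140 → Σnom=112.750; wc +0.350/-0.350 → slack +1.939/-1.404; half-tol=0.350, Σhalf²=0.508337
  +G: nom +19.900 → Σnom=132.650; wc +0.280/-0.410 → slack +2.219/-1.814; half-tol=0.345, Σhalf²=0.627362
  +H: nom +33.100 → Σnom=165.750; wc +0.270/-0.140 → slack +2.489/-1.954; half-tol=0.205, Σhalf²=0.669387
Nominal = 165.750. Worst-case = [165.750 - 1.954, 165.750 + 2.489] = [163.796, 168.239]. RSS = √0.669387 = 0.818.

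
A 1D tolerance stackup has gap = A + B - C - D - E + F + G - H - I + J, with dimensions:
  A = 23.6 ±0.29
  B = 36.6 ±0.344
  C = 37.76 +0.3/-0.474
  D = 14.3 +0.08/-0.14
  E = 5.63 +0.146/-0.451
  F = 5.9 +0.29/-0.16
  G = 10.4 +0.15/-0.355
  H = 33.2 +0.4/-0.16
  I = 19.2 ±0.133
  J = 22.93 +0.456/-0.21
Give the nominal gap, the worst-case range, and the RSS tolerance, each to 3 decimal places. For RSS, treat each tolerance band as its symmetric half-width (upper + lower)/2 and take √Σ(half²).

nominal=-10.660 wc=[-13.078,-7.772] rss=0.880

Stack each dimension's contribution:
  +A: nom +23.600 → Σnom=23.600; wc +0.290/-0.290 → slack +0.290/-0.290; half-tol=0.290, Σhalf²=0.084100
  +B: nom +36.600 → Σnom=60.200; wc +0.344/-0.344 → slack +0.634/-0.634; half-tol=0.344, Σhalf²=0.202436
  -C: nom -37.760 → Σnom=22.440; wc +0.474/-0.300 → slack +1.108/-0.934; half-tol=0.387, Σhalf²=0.352205
  -D: nom -14.300 → Σnom=8.140; wc +0.140/-0.080 → slack +1.248/-1.014; half-tol=0.110, Σhalf²=0.364305
  -E: nom -5.630 → Σnom=2.510; wc +0.451/-0.146 → slack +1.699/-1.160; half-tol=0.298, Σhalf²=0.453407
  +F: nom +5.900 → Σnom=8.410; wc +0.290/-0.160 → slack +1.989/-1.320; half-tol=0.225, Σhalf²=0.504032
  +G: nom +10.400 → Σnom=18.810; wc +0.150/-0.355 → slack +2.139/-1.675; half-tol=0.253, Σhalf²=0.567788
  -H: nom -33.200 → Σnom=-14.390; wc +0.160/-0.400 → slack +2.299/-2.075; half-tol=0.280, Σhalf²=0.646188
  -I: nom -19.200 → Σnom=-33.590; wc +0.133/-0.133 → slack +2.432/-2.208; half-tol=0.133, Σhalf²=0.663877
  +J: nom +22.930 → Σnom=-10.660; wc +0.456/-0.210 → slack +2.888/-2.418; half-tol=0.333, Σhalf²=0.774766
Nominal = -10.660. Worst-case = [-10.660 - 2.418, -10.660 + 2.888] = [-13.078, -7.772]. RSS = √0.774766 = 0.880.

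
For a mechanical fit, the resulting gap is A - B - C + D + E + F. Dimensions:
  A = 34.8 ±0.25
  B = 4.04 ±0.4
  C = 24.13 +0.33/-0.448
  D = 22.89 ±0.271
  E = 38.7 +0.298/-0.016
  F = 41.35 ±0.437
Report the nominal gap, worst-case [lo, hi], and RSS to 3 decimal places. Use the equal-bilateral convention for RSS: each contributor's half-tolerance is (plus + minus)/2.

nominal=109.570 wc=[107.866,111.674] rss=0.814

Stack each dimension's contribution:
  +A: nom +34.800 → Σnom=34.800; wc +0.250/-0.250 → slack +0.250/-0.250; half-tol=0.250, Σhalf²=0.062500
  -B: nom -4.040 → Σnom=30.760; wc +0.400/-0.400 → slack +0.650/-0.650; half-tol=0.400, Σhalf²=0.222500
  -C: nom -24.130 → Σnom=6.630; wc +0.448/-0.330 → slack +1.098/-0.980; half-tol=0.389, Σhalf²=0.373821
  +D: nom +22.890 → Σnom=29.520; wc +0.271/-0.271 → slack +1.369/-1.251; half-tol=0.271, Σhalf²=0.447262
  +E: nom +38.700 → Σnom=68.220; wc +0.298/-0.016 → slack +1.667/-1.267; half-tol=0.157, Σhalf²=0.471911
  +F: nom +41.350 → Σnom=109.570; wc +0.437/-0.437 → slack +2.104/-1.704; half-tol=0.437, Σhalf²=0.662880
Nominal = 109.570. Worst-case = [109.570 - 1.704, 109.570 + 2.104] = [107.866, 111.674]. RSS = √0.662880 = 0.814.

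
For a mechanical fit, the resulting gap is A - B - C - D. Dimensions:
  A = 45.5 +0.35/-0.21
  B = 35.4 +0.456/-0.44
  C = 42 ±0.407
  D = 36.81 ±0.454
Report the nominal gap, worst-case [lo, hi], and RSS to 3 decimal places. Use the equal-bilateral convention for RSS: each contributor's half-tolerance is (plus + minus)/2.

Stack each dimension's contribution:
  +A: nom +45.500 → Σnom=45.500; wc +0.350/-0.210 → slack +0.350/-0.210; half-tol=0.280, Σhalf²=0.078400
  -B: nom -35.400 → Σnom=10.100; wc +0.440/-0.456 → slack +0.790/-0.666; half-tol=0.448, Σhalf²=0.279104
  -C: nom -42.000 → Σnom=-31.900; wc +0.407/-0.407 → slack +1.197/-1.073; half-tol=0.407, Σhalf²=0.444753
  -D: nom -36.810 → Σnom=-68.710; wc +0.454/-0.454 → slack +1.651/-1.527; half-tol=0.454, Σhalf²=0.650869
Nominal = -68.710. Worst-case = [-68.710 - 1.527, -68.710 + 1.651] = [-70.237, -67.059]. RSS = √0.650869 = 0.807.

nominal=-68.710 wc=[-70.237,-67.059] rss=0.807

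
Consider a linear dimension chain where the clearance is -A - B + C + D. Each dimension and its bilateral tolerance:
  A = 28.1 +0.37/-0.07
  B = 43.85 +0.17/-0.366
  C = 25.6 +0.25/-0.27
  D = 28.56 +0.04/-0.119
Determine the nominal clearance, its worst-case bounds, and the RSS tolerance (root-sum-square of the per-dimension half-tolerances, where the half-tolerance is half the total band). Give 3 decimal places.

Stack each dimension's contribution:
  -A: nom -28.100 → Σnom=-28.100; wc +0.070/-0.370 → slack +0.070/-0.370; half-tol=0.220, Σhalf²=0.048400
  -B: nom -43.850 → Σnom=-71.950; wc +0.366/-0.170 → slack +0.436/-0.540; half-tol=0.268, Σhalf²=0.120224
  +C: nom +25.600 → Σnom=-46.350; wc +0.250/-0.270 → slack +0.686/-0.810; half-tol=0.260, Σhalf²=0.187824
  +D: nom +28.560 → Σnom=-17.790; wc +0.040/-0.119 → slack +0.726/-0.929; half-tol=0.080, Σhalf²=0.194144
Nominal = -17.790. Worst-case = [-17.790 - 0.929, -17.790 + 0.726] = [-18.719, -17.064]. RSS = √0.194144 = 0.441.

nominal=-17.790 wc=[-18.719,-17.064] rss=0.441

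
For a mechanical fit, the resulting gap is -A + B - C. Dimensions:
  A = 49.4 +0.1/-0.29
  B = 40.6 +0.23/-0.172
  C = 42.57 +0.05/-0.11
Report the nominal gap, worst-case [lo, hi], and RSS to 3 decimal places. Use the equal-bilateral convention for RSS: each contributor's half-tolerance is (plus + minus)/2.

Stack each dimension's contribution:
  -A: nom -49.400 → Σnom=-49.400; wc +0.290/-0.100 → slack +0.290/-0.100; half-tol=0.195, Σhalf²=0.038025
  +B: nom +40.600 → Σnom=-8.800; wc +0.230/-0.172 → slack +0.520/-0.272; half-tol=0.201, Σhalf²=0.078426
  -C: nom -42.570 → Σnom=-51.370; wc +0.110/-0.050 → slack +0.630/-0.322; half-tol=0.080, Σhalf²=0.084826
Nominal = -51.370. Worst-case = [-51.370 - 0.322, -51.370 + 0.630] = [-51.692, -50.740]. RSS = √0.084826 = 0.291.

nominal=-51.370 wc=[-51.692,-50.740] rss=0.291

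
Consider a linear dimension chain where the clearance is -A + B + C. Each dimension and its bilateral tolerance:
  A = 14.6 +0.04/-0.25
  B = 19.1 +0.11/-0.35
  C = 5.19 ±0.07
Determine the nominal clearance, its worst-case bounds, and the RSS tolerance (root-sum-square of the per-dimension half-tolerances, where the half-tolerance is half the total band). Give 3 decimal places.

Stack each dimension's contribution:
  -A: nom -14.600 → Σnom=-14.600; wc +0.250/-0.040 → slack +0.250/-0.040; half-tol=0.145, Σhalf²=0.021025
  +B: nom +19.100 → Σnom=4.500; wc +0.110/-0.350 → slack +0.360/-0.390; half-tol=0.230, Σhalf²=0.073925
  +C: nom +5.190 → Σnom=9.690; wc +0.070/-0.070 → slack +0.430/-0.460; half-tol=0.070, Σhalf²=0.078825
Nominal = 9.690. Worst-case = [9.690 - 0.460, 9.690 + 0.430] = [9.230, 10.120]. RSS = √0.078825 = 0.281.

nominal=9.690 wc=[9.230,10.120] rss=0.281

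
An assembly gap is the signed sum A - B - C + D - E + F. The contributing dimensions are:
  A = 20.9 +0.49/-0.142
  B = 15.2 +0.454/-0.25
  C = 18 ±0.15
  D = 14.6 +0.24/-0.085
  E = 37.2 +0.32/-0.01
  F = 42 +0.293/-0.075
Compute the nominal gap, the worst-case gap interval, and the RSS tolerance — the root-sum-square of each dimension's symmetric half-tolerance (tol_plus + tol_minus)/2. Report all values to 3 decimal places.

nominal=7.100 wc=[5.874,8.533] rss=0.578

Stack each dimension's contribution:
  +A: nom +20.900 → Σnom=20.900; wc +0.490/-0.142 → slack +0.490/-0.142; half-tol=0.316, Σhalf²=0.099856
  -B: nom -15.200 → Σnom=5.700; wc +0.250/-0.454 → slack +0.740/-0.596; half-tol=0.352, Σhalf²=0.223760
  -C: nom -18.000 → Σnom=-12.300; wc +0.150/-0.150 → slack +0.890/-0.746; half-tol=0.150, Σhalf²=0.246260
  +D: nom +14.600 → Σnom=2.300; wc +0.240/-0.085 → slack +1.130/-0.831; half-tol=0.163, Σhalf²=0.272666
  -E: nom -37.200 → Σnom=-34.900; wc +0.010/-0.320 → slack +1.140/-1.151; half-tol=0.165, Σhalf²=0.299891
  +F: nom +42.000 → Σnom=7.100; wc +0.293/-0.075 → slack +1.433/-1.226; half-tol=0.184, Σhalf²=0.333747
Nominal = 7.100. Worst-case = [7.100 - 1.226, 7.100 + 1.433] = [5.874, 8.533]. RSS = √0.333747 = 0.578.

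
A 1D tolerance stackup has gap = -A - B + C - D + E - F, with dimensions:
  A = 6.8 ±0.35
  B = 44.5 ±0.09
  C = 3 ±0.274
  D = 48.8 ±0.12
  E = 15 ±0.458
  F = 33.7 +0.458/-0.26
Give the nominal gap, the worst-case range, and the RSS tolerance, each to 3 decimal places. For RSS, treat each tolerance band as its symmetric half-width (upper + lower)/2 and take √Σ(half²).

Stack each dimension's contribution:
  -A: nom -6.800 → Σnom=-6.800; wc +0.350/-0.350 → slack +0.350/-0.350; half-tol=0.350, Σhalf²=0.122500
  -B: nom -44.500 → Σnom=-51.300; wc +0.090/-0.090 → slack +0.440/-0.440; half-tol=0.090, Σhalf²=0.130600
  +C: nom +3.000 → Σnom=-48.300; wc +0.274/-0.274 → slack +0.714/-0.714; half-tol=0.274, Σhalf²=0.205676
  -D: nom -48.800 → Σnom=-97.100; wc +0.120/-0.120 → slack +0.834/-0.834; half-tol=0.120, Σhalf²=0.220076
  +E: nom +15.000 → Σnom=-82.100; wc +0.458/-0.458 → slack +1.292/-1.292; half-tol=0.458, Σhalf²=0.429840
  -F: nom -33.700 → Σnom=-115.800; wc +0.260/-0.458 → slack +1.552/-1.750; half-tol=0.359, Σhalf²=0.558721
Nominal = -115.800. Worst-case = [-115.800 - 1.750, -115.800 + 1.552] = [-117.550, -114.248]. RSS = √0.558721 = 0.747.

nominal=-115.800 wc=[-117.550,-114.248] rss=0.747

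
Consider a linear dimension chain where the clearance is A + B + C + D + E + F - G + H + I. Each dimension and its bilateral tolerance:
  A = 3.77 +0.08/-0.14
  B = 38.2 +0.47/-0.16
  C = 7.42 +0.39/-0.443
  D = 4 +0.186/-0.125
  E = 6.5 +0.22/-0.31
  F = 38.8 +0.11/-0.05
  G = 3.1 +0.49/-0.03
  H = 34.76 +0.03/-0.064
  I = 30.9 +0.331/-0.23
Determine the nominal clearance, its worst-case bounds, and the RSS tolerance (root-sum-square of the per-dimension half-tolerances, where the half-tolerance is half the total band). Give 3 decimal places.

Stack each dimension's contribution:
  +A: nom +3.770 → Σnom=3.770; wc +0.080/-0.140 → slack +0.080/-0.140; half-tol=0.110, Σhalf²=0.012100
  +B: nom +38.200 → Σnom=41.970; wc +0.470/-0.160 → slack +0.550/-0.300; half-tol=0.315, Σhalf²=0.111325
  +C: nom +7.420 → Σnom=49.390; wc +0.390/-0.443 → slack +0.940/-0.743; half-tol=0.416, Σhalf²=0.284797
  +D: nom +4.000 → Σnom=53.390; wc +0.186/-0.125 → slack +1.126/-0.868; half-tol=0.155, Σhalf²=0.308978
  +E: nom +6.500 → Σnom=59.890; wc +0.220/-0.310 → slack +1.346/-1.178; half-tol=0.265, Σhalf²=0.379202
  +F: nom +38.800 → Σnom=98.690; wc +0.110/-0.050 → slack +1.456/-1.228; half-tol=0.080, Σhalf²=0.385603
  -G: nom -3.100 → Σnom=95.590; wc +0.030/-0.490 → slack +1.486/-1.718; half-tol=0.260, Σhalf²=0.453203
  +H: nom +34.760 → Σnom=130.350; wc +0.030/-0.064 → slack +1.516/-1.782; half-tol=0.047, Σhalf²=0.455412
  +I: nom +30.900 → Σnom=161.250; wc +0.331/-0.230 → slack +1.847/-2.012; half-tol=0.281, Σhalf²=0.534092
Nominal = 161.250. Worst-case = [161.250 - 2.012, 161.250 + 1.847] = [159.238, 163.097]. RSS = √0.534092 = 0.731.

nominal=161.250 wc=[159.238,163.097] rss=0.731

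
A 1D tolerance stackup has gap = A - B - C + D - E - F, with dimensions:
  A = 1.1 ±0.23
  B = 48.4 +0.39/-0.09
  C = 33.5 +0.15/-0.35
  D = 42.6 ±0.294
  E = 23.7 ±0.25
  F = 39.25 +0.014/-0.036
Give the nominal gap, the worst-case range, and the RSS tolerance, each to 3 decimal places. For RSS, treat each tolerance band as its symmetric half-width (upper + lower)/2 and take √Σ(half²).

Stack each dimension's contribution:
  +A: nom +1.100 → Σnom=1.100; wc +0.230/-0.230 → slack +0.230/-0.230; half-tol=0.230, Σhalf²=0.052900
  -B: nom -48.400 → Σnom=-47.300; wc +0.090/-0.390 → slack +0.320/-0.620; half-tol=0.240, Σhalf²=0.110500
  -C: nom -33.500 → Σnom=-80.800; wc +0.350/-0.150 → slack +0.670/-0.770; half-tol=0.250, Σhalf²=0.173000
  +D: nom +42.600 → Σnom=-38.200; wc +0.294/-0.294 → slack +0.964/-1.064; half-tol=0.294, Σhalf²=0.259436
  -E: nom -23.700 → Σnom=-61.900; wc +0.250/-0.250 → slack +1.214/-1.314; half-tol=0.250, Σhalf²=0.321936
  -F: nom -39.250 → Σnom=-101.150; wc +0.036/-0.014 → slack +1.250/-1.328; half-tol=0.025, Σhalf²=0.322561
Nominal = -101.150. Worst-case = [-101.150 - 1.328, -101.150 + 1.250] = [-102.478, -99.900]. RSS = √0.322561 = 0.568.

nominal=-101.150 wc=[-102.478,-99.900] rss=0.568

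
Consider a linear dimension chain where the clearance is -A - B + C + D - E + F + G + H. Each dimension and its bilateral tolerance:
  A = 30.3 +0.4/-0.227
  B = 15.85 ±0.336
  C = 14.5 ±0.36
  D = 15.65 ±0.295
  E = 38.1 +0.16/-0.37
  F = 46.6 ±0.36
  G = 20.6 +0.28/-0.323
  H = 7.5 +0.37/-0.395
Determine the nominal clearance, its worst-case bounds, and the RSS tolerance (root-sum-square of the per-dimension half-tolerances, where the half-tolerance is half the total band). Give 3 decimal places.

nominal=20.600 wc=[17.971,23.198] rss=0.930

Stack each dimension's contribution:
  -A: nom -30.300 → Σnom=-30.300; wc +0.227/-0.400 → slack +0.227/-0.400; half-tol=0.314, Σhalf²=0.098282
  -B: nom -15.850 → Σnom=-46.150; wc +0.336/-0.336 → slack +0.563/-0.736; half-tol=0.336, Σhalf²=0.211178
  +C: nom +14.500 → Σnom=-31.650; wc +0.360/-0.360 → slack +0.923/-1.096; half-tol=0.360, Σhalf²=0.340778
  +D: nom +15.650 → Σnom=-16.000; wc +0.295/-0.295 → slack +1.218/-1.391; half-tol=0.295, Σhalf²=0.427803
  -E: nom -38.100 → Σnom=-54.100; wc +0.370/-0.160 → slack +1.588/-1.551; half-tol=0.265, Σhalf²=0.498028
  +F: nom +46.600 → Σnom=-7.500; wc +0.360/-0.360 → slack +1.948/-1.911; half-tol=0.360, Σhalf²=0.627628
  +G: nom +20.600 → Σnom=13.100; wc +0.280/-0.323 → slack +2.228/-2.234; half-tol=0.301, Σhalf²=0.718530
  +H: nom +7.500 → Σnom=20.600; wc +0.370/-0.395 → slack +2.598/-2.629; half-tol=0.383, Σhalf²=0.864837
Nominal = 20.600. Worst-case = [20.600 - 2.629, 20.600 + 2.598] = [17.971, 23.198]. RSS = √0.864837 = 0.930.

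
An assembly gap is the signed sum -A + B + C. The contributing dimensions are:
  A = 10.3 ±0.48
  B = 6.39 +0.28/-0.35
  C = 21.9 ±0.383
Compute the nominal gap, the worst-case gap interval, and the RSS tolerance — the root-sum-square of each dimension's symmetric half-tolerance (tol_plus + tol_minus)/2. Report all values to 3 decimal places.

nominal=17.990 wc=[16.777,19.133] rss=0.690

Stack each dimension's contribution:
  -A: nom -10.300 → Σnom=-10.300; wc +0.480/-0.480 → slack +0.480/-0.480; half-tol=0.480, Σhalf²=0.230400
  +B: nom +6.390 → Σnom=-3.910; wc +0.280/-0.350 → slack +0.760/-0.830; half-tol=0.315, Σhalf²=0.329625
  +C: nom +21.900 → Σnom=17.990; wc +0.383/-0.383 → slack +1.143/-1.213; half-tol=0.383, Σhalf²=0.476314
Nominal = 17.990. Worst-case = [17.990 - 1.213, 17.990 + 1.143] = [16.777, 19.133]. RSS = √0.476314 = 0.690.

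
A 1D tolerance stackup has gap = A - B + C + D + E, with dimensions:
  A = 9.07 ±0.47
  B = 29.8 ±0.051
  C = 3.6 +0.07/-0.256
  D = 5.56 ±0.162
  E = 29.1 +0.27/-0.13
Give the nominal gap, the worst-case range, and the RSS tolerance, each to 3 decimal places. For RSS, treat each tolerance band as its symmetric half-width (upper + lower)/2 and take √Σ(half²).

Stack each dimension's contribution:
  +A: nom +9.070 → Σnom=9.070; wc +0.470/-0.470 → slack +0.470/-0.470; half-tol=0.470, Σhalf²=0.220900
  -B: nom -29.800 → Σnom=-20.730; wc +0.051/-0.051 → slack +0.521/-0.521; half-tol=0.051, Σhalf²=0.223501
  +C: nom +3.600 → Σnom=-17.130; wc +0.070/-0.256 → slack +0.591/-0.777; half-tol=0.163, Σhalf²=0.250070
  +D: nom +5.560 → Σnom=-11.570; wc +0.162/-0.162 → slack +0.753/-0.939; half-tol=0.162, Σhalf²=0.276314
  +E: nom +29.100 → Σnom=17.530; wc +0.270/-0.130 → slack +1.023/-1.069; half-tol=0.200, Σhalf²=0.316314
Nominal = 17.530. Worst-case = [17.530 - 1.069, 17.530 + 1.023] = [16.461, 18.553]. RSS = √0.316314 = 0.562.

nominal=17.530 wc=[16.461,18.553] rss=0.562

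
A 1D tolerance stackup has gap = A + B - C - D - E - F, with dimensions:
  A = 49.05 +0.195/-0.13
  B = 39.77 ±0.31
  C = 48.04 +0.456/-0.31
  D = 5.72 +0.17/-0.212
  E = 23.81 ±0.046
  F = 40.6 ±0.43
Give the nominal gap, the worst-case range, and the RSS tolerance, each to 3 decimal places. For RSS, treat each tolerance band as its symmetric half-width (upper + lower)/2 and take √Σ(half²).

nominal=-29.350 wc=[-30.892,-27.847] rss=0.702

Stack each dimension's contribution:
  +A: nom +49.050 → Σnom=49.050; wc +0.195/-0.130 → slack +0.195/-0.130; half-tol=0.163, Σhalf²=0.026406
  +B: nom +39.770 → Σnom=88.820; wc +0.310/-0.310 → slack +0.505/-0.440; half-tol=0.310, Σhalf²=0.122506
  -C: nom -48.040 → Σnom=40.780; wc +0.310/-0.456 → slack +0.815/-0.896; half-tol=0.383, Σhalf²=0.269195
  -D: nom -5.720 → Σnom=35.060; wc +0.212/-0.170 → slack +1.027/-1.066; half-tol=0.191, Σhalf²=0.305676
  -E: nom -23.810 → Σnom=11.250; wc +0.046/-0.046 → slack +1.073/-1.112; half-tol=0.046, Σhalf²=0.307792
  -F: nom -40.600 → Σnom=-29.350; wc +0.430/-0.430 → slack +1.503/-1.542; half-tol=0.430, Σhalf²=0.492692
Nominal = -29.350. Worst-case = [-29.350 - 1.542, -29.350 + 1.503] = [-30.892, -27.847]. RSS = √0.492692 = 0.702.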